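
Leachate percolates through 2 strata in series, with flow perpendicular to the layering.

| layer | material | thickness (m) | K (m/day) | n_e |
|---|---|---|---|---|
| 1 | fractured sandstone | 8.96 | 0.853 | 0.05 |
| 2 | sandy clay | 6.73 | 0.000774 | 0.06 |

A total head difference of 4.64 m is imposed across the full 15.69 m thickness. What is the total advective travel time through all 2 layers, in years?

4.38

With flow normal to the layers, continuity requires the same specific discharge q through every layer.
Σ(b_i/K_i) = 8.96/0.853 + 6.73/0.000774 = 8706 d.
q = Δh / Σ(b_i/K_i) = 4.64 / 8706 = 0.0005330 m/day.
In each layer the seepage velocity is v_i = q/n_i, so the layer transit time is t_i = b_i·n_i / q:
  layer 1 (fractured sandstone): t_1 = 8.96 × 0.05 / 0.0005330 = 840.5 d
  layer 2 (sandy clay): t_2 = 6.73 × 0.06 / 0.0005330 = 757.6 d
Total t = Σ t_i = 1598 days = 4.376 years.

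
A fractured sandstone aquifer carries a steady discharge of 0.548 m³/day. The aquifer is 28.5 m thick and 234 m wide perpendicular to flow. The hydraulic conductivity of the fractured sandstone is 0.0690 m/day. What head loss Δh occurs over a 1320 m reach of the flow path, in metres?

Cross-sectional area A = 234 × 28.5 = 6669 m².
From Q = K·A·i, i = Q / (K·A) = 0.548 / (0.06900 × 6669) = 0.001191.
Head loss Δh = i · L = 0.001191 × 1320 = 1.572 m.

1.57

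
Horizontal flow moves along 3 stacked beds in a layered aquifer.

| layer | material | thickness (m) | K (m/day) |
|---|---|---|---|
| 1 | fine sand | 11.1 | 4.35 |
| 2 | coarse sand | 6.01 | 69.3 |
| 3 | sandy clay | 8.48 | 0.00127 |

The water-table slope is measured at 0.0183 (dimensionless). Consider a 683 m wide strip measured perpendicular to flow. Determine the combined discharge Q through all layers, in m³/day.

Flow is parallel to layering, so each bed carries its own Darcy discharge and the transmissivities add.
Σ(K_i·b_i) = 4.35×11.1 + 69.3×6.01 + 0.00127×8.48 = 464.8 m²/day.
Hydraulic gradient i = 0.0183.
Q = Σ(K_i·b_i) · W · i = 464.8 × 683 × 0.01830 = 5809 m³/day.

5810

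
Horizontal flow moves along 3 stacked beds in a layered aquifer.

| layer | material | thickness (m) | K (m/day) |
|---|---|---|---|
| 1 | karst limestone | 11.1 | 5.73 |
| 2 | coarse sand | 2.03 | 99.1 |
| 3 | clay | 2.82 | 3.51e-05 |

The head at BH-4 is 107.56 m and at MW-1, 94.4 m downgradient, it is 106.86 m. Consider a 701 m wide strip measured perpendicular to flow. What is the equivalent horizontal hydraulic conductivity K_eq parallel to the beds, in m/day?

Flow is parallel to layering, so each bed carries its own Darcy discharge and the transmissivities add.
Σ(K_i·b_i) = 5.73×11.1 + 99.1×2.03 + 3.51e-05×2.82 = 264.8 m²/day.
Total thickness b = 15.95 m, so K_eq = Σ(K_i·b_i)/b = 16.60 m/day.

16.6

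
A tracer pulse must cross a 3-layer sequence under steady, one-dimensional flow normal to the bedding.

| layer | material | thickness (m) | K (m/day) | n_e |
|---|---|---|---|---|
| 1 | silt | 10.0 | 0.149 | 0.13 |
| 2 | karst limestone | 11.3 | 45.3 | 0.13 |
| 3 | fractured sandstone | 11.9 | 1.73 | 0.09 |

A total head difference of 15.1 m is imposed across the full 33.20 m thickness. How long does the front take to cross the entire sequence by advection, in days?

18.9

With flow normal to the layers, continuity requires the same specific discharge q through every layer.
Σ(b_i/K_i) = 10.0/0.149 + 11.3/45.3 + 11.9/1.73 = 74.24 d.
q = Δh / Σ(b_i/K_i) = 15.1 / 74.24 = 0.2034 m/day.
In each layer the seepage velocity is v_i = q/n_i, so the layer transit time is t_i = b_i·n_i / q:
  layer 1 (silt): t_1 = 10.0 × 0.13 / 0.2034 = 6.392 d
  layer 2 (karst limestone): t_2 = 11.3 × 0.13 / 0.2034 = 7.223 d
  layer 3 (fractured sandstone): t_3 = 11.9 × 0.09 / 0.2034 = 5.266 d
Total t = Σ t_i = 18.88 days.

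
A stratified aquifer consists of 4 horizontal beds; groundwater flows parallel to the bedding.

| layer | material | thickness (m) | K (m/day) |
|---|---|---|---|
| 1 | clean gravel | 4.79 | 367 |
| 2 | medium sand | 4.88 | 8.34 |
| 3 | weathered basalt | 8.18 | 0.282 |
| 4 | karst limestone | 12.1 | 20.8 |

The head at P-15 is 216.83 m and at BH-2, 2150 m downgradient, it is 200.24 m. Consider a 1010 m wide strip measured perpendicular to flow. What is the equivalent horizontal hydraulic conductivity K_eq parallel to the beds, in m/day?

Flow is parallel to layering, so each bed carries its own Darcy discharge and the transmissivities add.
Σ(K_i·b_i) = 367×4.79 + 8.34×4.88 + 0.282×8.18 + 20.8×12.1 = 2053 m²/day.
Total thickness b = 29.95 m, so K_eq = Σ(K_i·b_i)/b = 68.53 m/day.

68.5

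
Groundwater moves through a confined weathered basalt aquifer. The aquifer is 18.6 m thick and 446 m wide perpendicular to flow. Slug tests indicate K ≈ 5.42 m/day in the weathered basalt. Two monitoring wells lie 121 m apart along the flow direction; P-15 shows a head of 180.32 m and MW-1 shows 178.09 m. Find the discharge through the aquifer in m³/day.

Cross-sectional area A = 446 × 18.6 = 8296 m².
Hydraulic gradient i = (180.32 − 178.09) / 121 = 2.23 / 121 = 0.01843.
Darcy's law: Q = K · A · i = 5.420 × 8296 × 0.01843 = 828.6 m³/day.

829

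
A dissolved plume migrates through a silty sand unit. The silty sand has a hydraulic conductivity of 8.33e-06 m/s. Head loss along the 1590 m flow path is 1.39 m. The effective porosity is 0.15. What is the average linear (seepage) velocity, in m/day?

Convert K: 8.33e-06 m/s × 86400 = 0.7197 m/day.
Hydraulic gradient i = Δh / L = 1.39 / 1590 = 0.0008742.
Darcy flux q = K · i = 0.7197 × 0.0008742 = 0.0006292 m/day.
Seepage velocity v = q / n_e = 0.0006292 / 0.15 = 0.004195 m/day.

0.00419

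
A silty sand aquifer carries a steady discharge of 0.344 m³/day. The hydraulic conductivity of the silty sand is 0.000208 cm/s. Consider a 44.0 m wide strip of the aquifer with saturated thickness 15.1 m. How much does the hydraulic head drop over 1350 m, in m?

3.89

Convert K: 0.000208 cm/s × 864 = 0.1797 m/day.
Cross-sectional area A = 44.0 × 15.1 = 664.4 m².
From Q = K·A·i, i = Q / (K·A) = 0.344 / (0.1797 × 664.4) = 0.002881.
Head loss Δh = i · L = 0.002881 × 1350 = 3.889 m.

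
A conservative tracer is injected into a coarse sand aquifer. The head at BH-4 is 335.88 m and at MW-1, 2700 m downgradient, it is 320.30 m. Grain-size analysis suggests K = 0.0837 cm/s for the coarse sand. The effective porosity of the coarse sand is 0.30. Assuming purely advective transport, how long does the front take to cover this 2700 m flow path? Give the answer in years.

5.31

Convert K: 0.0837 cm/s × 864 = 72.32 m/day.
Hydraulic gradient i = (335.88 − 320.30) / 2700 = 15.58 / 2700 = 0.005770.
Darcy flux q = K · i = 72.32 × 0.005770 = 0.4173 m/day.
Seepage velocity v = q / n_e = 0.4173 / 0.30 = 1.391 m/day.
Travel time t = L / v = 2700 / 1.391 = 1941 days = 5.314 years.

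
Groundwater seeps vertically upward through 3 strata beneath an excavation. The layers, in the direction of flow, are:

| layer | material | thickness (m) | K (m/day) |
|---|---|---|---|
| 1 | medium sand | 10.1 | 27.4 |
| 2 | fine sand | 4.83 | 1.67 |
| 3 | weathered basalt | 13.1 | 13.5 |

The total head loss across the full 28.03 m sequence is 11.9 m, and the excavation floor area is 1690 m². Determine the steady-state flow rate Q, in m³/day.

4750

Flow is perpendicular to layering, so the layers act in series and the equivalent K is the thickness-weighted harmonic mean.
Total thickness L = 10.1 + 4.83 + 13.1 = 28.03 m.
Σ(b_i/K_i) = 10.1/27.4 + 4.83/1.67 + 13.1/13.5 = 4.231 d.
K_eq = L / Σ(b_i/K_i) = 28.03 / 4.231 = 6.625 m/day.
Q = K_eq · A · (Δh/L) = 6.625 × 1690 × (11.9/28.03) = 4753 m³/day.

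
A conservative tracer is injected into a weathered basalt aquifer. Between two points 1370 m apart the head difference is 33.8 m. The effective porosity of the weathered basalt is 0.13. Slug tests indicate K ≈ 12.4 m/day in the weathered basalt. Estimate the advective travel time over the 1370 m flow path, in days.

Hydraulic gradient i = Δh / L = 33.8 / 1370 = 0.02467.
Darcy flux q = K · i = 12.40 × 0.02467 = 0.3059 m/day.
Seepage velocity v = q / n_e = 0.3059 / 0.13 = 2.353 m/day.
Travel time t = L / v = 1370 / 2.353 = 582.2 days.

582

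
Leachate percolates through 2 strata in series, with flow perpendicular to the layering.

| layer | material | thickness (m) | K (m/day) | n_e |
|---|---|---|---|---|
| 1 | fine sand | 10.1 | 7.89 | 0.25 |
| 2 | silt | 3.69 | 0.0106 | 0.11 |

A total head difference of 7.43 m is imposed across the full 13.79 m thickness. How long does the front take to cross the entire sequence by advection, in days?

With flow normal to the layers, continuity requires the same specific discharge q through every layer.
Σ(b_i/K_i) = 10.1/7.89 + 3.69/0.0106 = 349.4 d.
q = Δh / Σ(b_i/K_i) = 7.43 / 349.4 = 0.02127 m/day.
In each layer the seepage velocity is v_i = q/n_i, so the layer transit time is t_i = b_i·n_i / q:
  layer 1 (fine sand): t_1 = 10.1 × 0.25 / 0.02127 = 118.7 d
  layer 2 (silt): t_2 = 3.69 × 0.11 / 0.02127 = 19.09 d
Total t = Σ t_i = 137.8 days.

138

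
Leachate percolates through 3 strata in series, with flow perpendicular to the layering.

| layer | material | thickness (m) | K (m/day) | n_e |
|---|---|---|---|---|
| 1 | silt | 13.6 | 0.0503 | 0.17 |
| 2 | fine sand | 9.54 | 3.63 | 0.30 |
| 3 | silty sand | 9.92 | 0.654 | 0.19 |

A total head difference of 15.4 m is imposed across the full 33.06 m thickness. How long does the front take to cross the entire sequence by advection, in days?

With flow normal to the layers, continuity requires the same specific discharge q through every layer.
Σ(b_i/K_i) = 13.6/0.0503 + 9.54/3.63 + 9.92/0.654 = 288.2 d.
q = Δh / Σ(b_i/K_i) = 15.4 / 288.2 = 0.05344 m/day.
In each layer the seepage velocity is v_i = q/n_i, so the layer transit time is t_i = b_i·n_i / q:
  layer 1 (silt): t_1 = 13.6 × 0.17 / 0.05344 = 43.26 d
  layer 2 (fine sand): t_2 = 9.54 × 0.30 / 0.05344 = 53.56 d
  layer 3 (silty sand): t_3 = 9.92 × 0.19 / 0.05344 = 35.27 d
Total t = Σ t_i = 132.1 days.

132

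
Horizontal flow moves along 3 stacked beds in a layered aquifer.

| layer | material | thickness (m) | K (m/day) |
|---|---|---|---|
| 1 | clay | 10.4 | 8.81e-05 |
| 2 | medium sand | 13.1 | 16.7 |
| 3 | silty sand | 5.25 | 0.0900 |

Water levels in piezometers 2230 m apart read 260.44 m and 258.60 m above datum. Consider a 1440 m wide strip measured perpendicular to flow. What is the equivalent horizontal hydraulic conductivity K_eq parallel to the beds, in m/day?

7.63

Flow is parallel to layering, so each bed carries its own Darcy discharge and the transmissivities add.
Σ(K_i·b_i) = 8.81e-05×10.4 + 16.7×13.1 + 0.0900×5.25 = 219.2 m²/day.
Total thickness b = 28.75 m, so K_eq = Σ(K_i·b_i)/b = 7.626 m/day.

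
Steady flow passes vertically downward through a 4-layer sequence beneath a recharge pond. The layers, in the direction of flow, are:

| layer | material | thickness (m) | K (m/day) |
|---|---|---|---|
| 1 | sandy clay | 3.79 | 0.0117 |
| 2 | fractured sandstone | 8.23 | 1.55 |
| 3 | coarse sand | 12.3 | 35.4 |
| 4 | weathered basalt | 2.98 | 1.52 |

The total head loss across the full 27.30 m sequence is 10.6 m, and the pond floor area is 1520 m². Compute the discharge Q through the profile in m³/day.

48.6

Flow is perpendicular to layering, so the layers act in series and the equivalent K is the thickness-weighted harmonic mean.
Total thickness L = 3.79 + 8.23 + 12.3 + 2.98 = 27.30 m.
Σ(b_i/K_i) = 3.79/0.0117 + 8.23/1.55 + 12.3/35.4 + 2.98/1.52 = 331.5 d.
K_eq = L / Σ(b_i/K_i) = 27.30 / 331.5 = 0.08234 m/day.
Q = K_eq · A · (Δh/L) = 0.08234 × 1520 × (10.6/27.30) = 48.60 m³/day.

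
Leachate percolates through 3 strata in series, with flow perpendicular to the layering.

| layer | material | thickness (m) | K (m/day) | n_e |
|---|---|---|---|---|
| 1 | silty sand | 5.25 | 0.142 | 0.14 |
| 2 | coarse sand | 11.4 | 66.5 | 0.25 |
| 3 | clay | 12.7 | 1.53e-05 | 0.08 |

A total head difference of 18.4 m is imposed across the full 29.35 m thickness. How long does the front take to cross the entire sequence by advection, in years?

With flow normal to the layers, continuity requires the same specific discharge q through every layer.
Σ(b_i/K_i) = 5.25/0.142 + 11.4/66.5 + 12.7/1.53e-05 = 8.301e+05 d.
q = Δh / Σ(b_i/K_i) = 18.4 / 8.301e+05 = 2.217e-05 m/day.
In each layer the seepage velocity is v_i = q/n_i, so the layer transit time is t_i = b_i·n_i / q:
  layer 1 (silty sand): t_1 = 5.25 × 0.14 / 2.217e-05 = 33159 d
  layer 2 (coarse sand): t_2 = 11.4 × 0.25 / 2.217e-05 = 1.286e+05 d
  layer 3 (clay): t_3 = 12.7 × 0.08 / 2.217e-05 = 45836 d
Total t = Σ t_i = 2.076e+05 days = 568.3 years.

568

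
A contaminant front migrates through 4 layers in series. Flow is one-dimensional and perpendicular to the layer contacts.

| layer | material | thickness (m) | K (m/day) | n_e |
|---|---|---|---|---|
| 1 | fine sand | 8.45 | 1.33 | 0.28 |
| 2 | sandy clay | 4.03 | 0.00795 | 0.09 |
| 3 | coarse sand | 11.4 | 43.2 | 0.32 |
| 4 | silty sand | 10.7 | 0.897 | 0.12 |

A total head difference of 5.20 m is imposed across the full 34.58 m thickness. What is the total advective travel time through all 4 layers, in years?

2.12

With flow normal to the layers, continuity requires the same specific discharge q through every layer.
Σ(b_i/K_i) = 8.45/1.33 + 4.03/0.00795 + 11.4/43.2 + 10.7/0.897 = 525.5 d.
q = Δh / Σ(b_i/K_i) = 5.20 / 525.5 = 0.009896 m/day.
In each layer the seepage velocity is v_i = q/n_i, so the layer transit time is t_i = b_i·n_i / q:
  layer 1 (fine sand): t_1 = 8.45 × 0.28 / 0.009896 = 239.1 d
  layer 2 (sandy clay): t_2 = 4.03 × 0.09 / 0.009896 = 36.65 d
  layer 3 (coarse sand): t_3 = 11.4 × 0.32 / 0.009896 = 368.6 d
  layer 4 (silty sand): t_4 = 10.7 × 0.12 / 0.009896 = 129.7 d
Total t = Σ t_i = 774.1 days = 2.119 years.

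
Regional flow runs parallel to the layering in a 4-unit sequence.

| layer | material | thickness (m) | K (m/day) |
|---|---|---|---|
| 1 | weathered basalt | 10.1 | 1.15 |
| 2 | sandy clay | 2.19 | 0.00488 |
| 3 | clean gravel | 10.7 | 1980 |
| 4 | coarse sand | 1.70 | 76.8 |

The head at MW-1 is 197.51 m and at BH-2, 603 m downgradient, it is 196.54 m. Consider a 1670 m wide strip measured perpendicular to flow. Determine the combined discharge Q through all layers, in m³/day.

Flow is parallel to layering, so each bed carries its own Darcy discharge and the transmissivities add.
Σ(K_i·b_i) = 1.15×10.1 + 0.00488×2.19 + 1980×10.7 + 76.8×1.70 = 21328 m²/day.
Hydraulic gradient i = (197.51 − 196.54) / 603 = 0.97 / 603 = 0.001609.
Q = Σ(K_i·b_i) · W · i = 21328 × 1670 × 0.001609 = 57296 m³/day.

57300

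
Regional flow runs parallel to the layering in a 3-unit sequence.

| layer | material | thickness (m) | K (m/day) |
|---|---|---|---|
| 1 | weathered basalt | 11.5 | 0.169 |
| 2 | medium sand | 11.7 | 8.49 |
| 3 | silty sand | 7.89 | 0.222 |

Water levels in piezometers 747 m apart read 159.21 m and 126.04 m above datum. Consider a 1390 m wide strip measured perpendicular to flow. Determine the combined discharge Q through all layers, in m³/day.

Flow is parallel to layering, so each bed carries its own Darcy discharge and the transmissivities add.
Σ(K_i·b_i) = 0.169×11.5 + 8.49×11.7 + 0.222×7.89 = 103.0 m²/day.
Hydraulic gradient i = (159.21 − 126.04) / 747 = 33.17 / 747 = 0.04440.
Q = Σ(K_i·b_i) · W · i = 103.0 × 1390 × 0.04440 = 6359 m³/day.

6360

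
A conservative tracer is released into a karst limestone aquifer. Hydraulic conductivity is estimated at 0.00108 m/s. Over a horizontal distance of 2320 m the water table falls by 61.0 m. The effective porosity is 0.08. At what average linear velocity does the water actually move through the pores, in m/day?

30.7

Convert K: 0.00108 m/s × 86400 = 93.31 m/day.
Hydraulic gradient i = Δh / L = 61.0 / 2320 = 0.02629.
Darcy flux q = K · i = 93.31 × 0.02629 = 2.453 m/day.
Seepage velocity v = q / n_e = 2.453 / 0.08 = 30.67 m/day.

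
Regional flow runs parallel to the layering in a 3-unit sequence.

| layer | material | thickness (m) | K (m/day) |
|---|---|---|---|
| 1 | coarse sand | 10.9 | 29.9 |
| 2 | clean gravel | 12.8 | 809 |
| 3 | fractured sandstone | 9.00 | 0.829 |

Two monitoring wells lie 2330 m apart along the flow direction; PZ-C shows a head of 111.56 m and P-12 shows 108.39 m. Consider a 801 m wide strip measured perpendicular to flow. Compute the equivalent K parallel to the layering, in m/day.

327

Flow is parallel to layering, so each bed carries its own Darcy discharge and the transmissivities add.
Σ(K_i·b_i) = 29.9×10.9 + 809×12.8 + 0.829×9.00 = 10689 m²/day.
Total thickness b = 32.70 m, so K_eq = Σ(K_i·b_i)/b = 326.9 m/day.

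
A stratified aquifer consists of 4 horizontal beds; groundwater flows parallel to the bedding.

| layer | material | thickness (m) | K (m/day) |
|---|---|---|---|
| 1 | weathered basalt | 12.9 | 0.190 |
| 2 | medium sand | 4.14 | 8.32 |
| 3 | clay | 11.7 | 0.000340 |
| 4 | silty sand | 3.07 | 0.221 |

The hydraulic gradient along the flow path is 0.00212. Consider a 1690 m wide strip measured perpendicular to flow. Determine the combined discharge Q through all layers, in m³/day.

Flow is parallel to layering, so each bed carries its own Darcy discharge and the transmissivities add.
Σ(K_i·b_i) = 0.190×12.9 + 8.32×4.14 + 0.000340×11.7 + 0.221×3.07 = 37.58 m²/day.
Hydraulic gradient i = 0.00212.
Q = Σ(K_i·b_i) · W · i = 37.58 × 1690 × 0.002120 = 134.6 m³/day.

135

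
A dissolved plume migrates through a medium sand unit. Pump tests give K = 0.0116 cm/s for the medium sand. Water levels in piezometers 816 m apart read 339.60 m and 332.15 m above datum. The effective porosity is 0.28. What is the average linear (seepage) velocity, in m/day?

Convert K: 0.0116 cm/s × 864 = 10.02 m/day.
Hydraulic gradient i = (339.60 − 332.15) / 816 = 7.45 / 816 = 0.009130.
Darcy flux q = K · i = 10.02 × 0.009130 = 0.09150 m/day.
Seepage velocity v = q / n_e = 0.09150 / 0.28 = 0.3268 m/day.

0.327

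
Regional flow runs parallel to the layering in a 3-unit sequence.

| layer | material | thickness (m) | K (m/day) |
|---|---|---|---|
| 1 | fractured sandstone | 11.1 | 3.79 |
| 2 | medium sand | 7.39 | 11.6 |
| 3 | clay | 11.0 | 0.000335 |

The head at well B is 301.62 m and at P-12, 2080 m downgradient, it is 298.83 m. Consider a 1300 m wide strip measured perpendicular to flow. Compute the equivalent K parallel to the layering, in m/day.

4.33

Flow is parallel to layering, so each bed carries its own Darcy discharge and the transmissivities add.
Σ(K_i·b_i) = 3.79×11.1 + 11.6×7.39 + 0.000335×11.0 = 127.8 m²/day.
Total thickness b = 29.49 m, so K_eq = Σ(K_i·b_i)/b = 4.334 m/day.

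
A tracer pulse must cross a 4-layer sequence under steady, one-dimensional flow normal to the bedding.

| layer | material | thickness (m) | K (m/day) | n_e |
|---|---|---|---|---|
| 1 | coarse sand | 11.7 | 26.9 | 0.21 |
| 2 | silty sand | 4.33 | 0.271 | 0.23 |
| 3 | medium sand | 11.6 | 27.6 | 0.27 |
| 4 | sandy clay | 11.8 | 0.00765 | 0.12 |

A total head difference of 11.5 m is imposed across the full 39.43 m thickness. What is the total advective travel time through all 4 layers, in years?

With flow normal to the layers, continuity requires the same specific discharge q through every layer.
Σ(b_i/K_i) = 11.7/26.9 + 4.33/0.271 + 11.6/27.6 + 11.8/0.00765 = 1559 d.
q = Δh / Σ(b_i/K_i) = 11.5 / 1559 = 0.007375 m/day.
In each layer the seepage velocity is v_i = q/n_i, so the layer transit time is t_i = b_i·n_i / q:
  layer 1 (coarse sand): t_1 = 11.7 × 0.21 / 0.007375 = 333.2 d
  layer 2 (silty sand): t_2 = 4.33 × 0.23 / 0.007375 = 135.0 d
  layer 3 (medium sand): t_3 = 11.6 × 0.27 / 0.007375 = 424.7 d
  layer 4 (sandy clay): t_4 = 11.8 × 0.12 / 0.007375 = 192.0 d
Total t = Σ t_i = 1085 days = 2.970 years.

2.97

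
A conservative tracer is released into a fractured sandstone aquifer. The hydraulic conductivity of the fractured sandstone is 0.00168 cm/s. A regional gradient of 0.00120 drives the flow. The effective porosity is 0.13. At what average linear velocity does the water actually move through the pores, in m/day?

Convert K: 0.00168 cm/s × 864 = 1.452 m/day.
Hydraulic gradient i = 0.00120.
Darcy flux q = K · i = 1.452 × 0.001200 = 0.001742 m/day.
Seepage velocity v = q / n_e = 0.001742 / 0.13 = 0.01340 m/day.

0.0134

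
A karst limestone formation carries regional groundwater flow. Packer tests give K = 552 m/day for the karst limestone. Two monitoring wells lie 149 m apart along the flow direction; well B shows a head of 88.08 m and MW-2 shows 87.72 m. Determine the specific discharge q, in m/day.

Hydraulic gradient i = (88.08 − 87.72) / 149 = 0.36 / 149 = 0.002416.
Specific discharge q = K · i = 552.0 × 0.002416 = 1.334 m/day.

1.33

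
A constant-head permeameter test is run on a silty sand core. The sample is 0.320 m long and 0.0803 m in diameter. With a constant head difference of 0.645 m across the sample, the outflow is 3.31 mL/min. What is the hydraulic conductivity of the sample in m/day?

0.467

Cross-sectional area A = π·(d/2)² = π × (0.0803/2)² = 0.005064 m².
Convert discharge: 3.31 mL/min = 5.517e-08 m³/s.
Darcy's law rearranged: K = Q·L / (A·Δh) = 5.517e-08 × 0.320 / (0.005064 × 0.645) = 5.404e-06 m/s = 0.4669 m/day.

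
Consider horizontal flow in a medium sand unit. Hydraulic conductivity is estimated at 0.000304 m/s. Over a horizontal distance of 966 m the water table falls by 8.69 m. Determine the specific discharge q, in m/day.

0.236

Convert K: 0.000304 m/s × 86400 = 26.27 m/day.
Hydraulic gradient i = Δh / L = 8.69 / 966 = 0.008996.
Specific discharge q = K · i = 26.27 × 0.008996 = 0.2363 m/day.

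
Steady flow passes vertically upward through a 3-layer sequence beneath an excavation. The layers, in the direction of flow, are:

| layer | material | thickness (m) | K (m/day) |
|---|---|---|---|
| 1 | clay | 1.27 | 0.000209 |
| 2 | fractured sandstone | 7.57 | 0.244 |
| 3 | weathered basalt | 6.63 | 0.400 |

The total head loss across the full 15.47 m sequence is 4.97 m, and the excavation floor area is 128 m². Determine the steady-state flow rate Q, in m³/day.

0.104

Flow is perpendicular to layering, so the layers act in series and the equivalent K is the thickness-weighted harmonic mean.
Total thickness L = 1.27 + 7.57 + 6.63 = 15.47 m.
Σ(b_i/K_i) = 1.27/0.000209 + 7.57/0.244 + 6.63/0.400 = 6124 d.
K_eq = L / Σ(b_i/K_i) = 15.47 / 6124 = 0.002526 m/day.
Q = K_eq · A · (Δh/L) = 0.002526 × 128 × (4.97/15.47) = 0.1039 m³/day.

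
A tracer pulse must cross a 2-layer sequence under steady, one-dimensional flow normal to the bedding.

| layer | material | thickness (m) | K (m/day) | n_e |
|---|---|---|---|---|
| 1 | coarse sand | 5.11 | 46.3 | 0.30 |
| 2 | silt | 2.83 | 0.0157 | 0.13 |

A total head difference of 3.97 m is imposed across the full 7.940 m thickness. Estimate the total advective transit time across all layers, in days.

86.4

With flow normal to the layers, continuity requires the same specific discharge q through every layer.
Σ(b_i/K_i) = 5.11/46.3 + 2.83/0.0157 = 180.4 d.
q = Δh / Σ(b_i/K_i) = 3.97 / 180.4 = 0.02201 m/day.
In each layer the seepage velocity is v_i = q/n_i, so the layer transit time is t_i = b_i·n_i / q:
  layer 1 (coarse sand): t_1 = 5.11 × 0.30 / 0.02201 = 69.65 d
  layer 2 (silt): t_2 = 2.83 × 0.13 / 0.02201 = 16.71 d
Total t = Σ t_i = 86.36 days.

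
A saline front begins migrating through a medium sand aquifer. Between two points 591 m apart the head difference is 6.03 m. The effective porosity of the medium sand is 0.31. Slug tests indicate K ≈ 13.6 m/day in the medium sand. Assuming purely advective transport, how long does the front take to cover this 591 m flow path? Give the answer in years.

3.61

Hydraulic gradient i = Δh / L = 6.03 / 591 = 0.01020.
Darcy flux q = K · i = 13.60 × 0.01020 = 0.1388 m/day.
Seepage velocity v = q / n_e = 0.1388 / 0.31 = 0.4476 m/day.
Travel time t = L / v = 591 / 0.4476 = 1320 days = 3.615 years.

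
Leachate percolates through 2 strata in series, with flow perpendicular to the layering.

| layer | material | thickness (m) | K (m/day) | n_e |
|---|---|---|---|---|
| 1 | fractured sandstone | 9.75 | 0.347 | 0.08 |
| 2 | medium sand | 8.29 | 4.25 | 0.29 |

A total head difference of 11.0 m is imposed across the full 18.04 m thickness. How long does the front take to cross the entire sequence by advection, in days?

With flow normal to the layers, continuity requires the same specific discharge q through every layer.
Σ(b_i/K_i) = 9.75/0.347 + 8.29/4.25 = 30.05 d.
q = Δh / Σ(b_i/K_i) = 11.0 / 30.05 = 0.3661 m/day.
In each layer the seepage velocity is v_i = q/n_i, so the layer transit time is t_i = b_i·n_i / q:
  layer 1 (fractured sandstone): t_1 = 9.75 × 0.08 / 0.3661 = 2.131 d
  layer 2 (medium sand): t_2 = 8.29 × 0.29 / 0.3661 = 6.567 d
Total t = Σ t_i = 8.698 days.

8.70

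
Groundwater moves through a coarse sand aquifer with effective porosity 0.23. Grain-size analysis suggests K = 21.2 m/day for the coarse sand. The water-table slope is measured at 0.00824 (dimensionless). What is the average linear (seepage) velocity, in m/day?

0.760

Hydraulic gradient i = 0.00824.
Darcy flux q = K · i = 21.20 × 0.008240 = 0.1747 m/day.
Seepage velocity v = q / n_e = 0.1747 / 0.23 = 0.7595 m/day.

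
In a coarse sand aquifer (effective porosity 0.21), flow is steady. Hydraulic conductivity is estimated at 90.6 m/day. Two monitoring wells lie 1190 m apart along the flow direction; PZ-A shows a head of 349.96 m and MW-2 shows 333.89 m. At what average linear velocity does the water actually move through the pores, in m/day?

5.83

Hydraulic gradient i = (349.96 − 333.89) / 1190 = 16.07 / 1190 = 0.01350.
Darcy flux q = K · i = 90.60 × 0.01350 = 1.223 m/day.
Seepage velocity v = q / n_e = 1.223 / 0.21 = 5.826 m/day.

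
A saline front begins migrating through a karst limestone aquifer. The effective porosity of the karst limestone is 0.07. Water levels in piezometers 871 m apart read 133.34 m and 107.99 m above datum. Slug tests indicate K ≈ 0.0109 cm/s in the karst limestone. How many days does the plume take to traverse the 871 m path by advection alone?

222

Convert K: 0.0109 cm/s × 864 = 9.418 m/day.
Hydraulic gradient i = (133.34 − 107.99) / 871 = 25.35 / 871 = 0.02910.
Darcy flux q = K · i = 9.418 × 0.02910 = 0.2741 m/day.
Seepage velocity v = q / n_e = 0.2741 / 0.07 = 3.916 m/day.
Travel time t = L / v = 871 / 3.916 = 222.4 days.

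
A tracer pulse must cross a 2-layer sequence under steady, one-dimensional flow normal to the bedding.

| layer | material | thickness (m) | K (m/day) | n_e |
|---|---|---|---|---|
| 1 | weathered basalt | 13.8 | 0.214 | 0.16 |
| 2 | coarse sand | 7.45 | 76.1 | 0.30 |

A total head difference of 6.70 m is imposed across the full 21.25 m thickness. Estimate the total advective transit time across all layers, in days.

With flow normal to the layers, continuity requires the same specific discharge q through every layer.
Σ(b_i/K_i) = 13.8/0.214 + 7.45/76.1 = 64.58 d.
q = Δh / Σ(b_i/K_i) = 6.70 / 64.58 = 0.1037 m/day.
In each layer the seepage velocity is v_i = q/n_i, so the layer transit time is t_i = b_i·n_i / q:
  layer 1 (weathered basalt): t_1 = 13.8 × 0.16 / 0.1037 = 21.28 d
  layer 2 (coarse sand): t_2 = 7.45 × 0.30 / 0.1037 = 21.54 d
Total t = Σ t_i = 42.83 days.

42.8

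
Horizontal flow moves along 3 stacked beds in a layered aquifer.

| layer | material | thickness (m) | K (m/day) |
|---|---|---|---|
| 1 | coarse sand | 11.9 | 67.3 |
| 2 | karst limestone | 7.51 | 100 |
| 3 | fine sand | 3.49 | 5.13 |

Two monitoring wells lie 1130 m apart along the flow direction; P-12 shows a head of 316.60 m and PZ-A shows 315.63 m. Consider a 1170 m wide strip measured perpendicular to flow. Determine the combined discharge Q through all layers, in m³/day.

Flow is parallel to layering, so each bed carries its own Darcy discharge and the transmissivities add.
Σ(K_i·b_i) = 67.3×11.9 + 100×7.51 + 5.13×3.49 = 1570 m²/day.
Hydraulic gradient i = (316.60 − 315.63) / 1130 = 0.97 / 1130 = 0.0008584.
Q = Σ(K_i·b_i) · W · i = 1570 × 1170 × 0.0008584 = 1577 m³/day.

1580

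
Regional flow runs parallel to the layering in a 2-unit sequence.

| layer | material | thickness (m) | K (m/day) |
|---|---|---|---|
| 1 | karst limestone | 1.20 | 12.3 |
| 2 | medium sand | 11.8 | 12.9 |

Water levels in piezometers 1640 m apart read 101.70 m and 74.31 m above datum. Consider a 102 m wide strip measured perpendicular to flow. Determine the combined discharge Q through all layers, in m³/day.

284

Flow is parallel to layering, so each bed carries its own Darcy discharge and the transmissivities add.
Σ(K_i·b_i) = 12.3×1.20 + 12.9×11.8 = 167.0 m²/day.
Hydraulic gradient i = (101.70 − 74.31) / 1640 = 27.39 / 1640 = 0.01670.
Q = Σ(K_i·b_i) · W · i = 167.0 × 102 × 0.01670 = 284.5 m³/day.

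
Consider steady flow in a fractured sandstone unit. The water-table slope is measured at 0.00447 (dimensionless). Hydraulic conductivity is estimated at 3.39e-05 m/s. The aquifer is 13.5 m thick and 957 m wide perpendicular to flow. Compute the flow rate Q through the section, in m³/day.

Convert K: 3.39e-05 m/s × 86400 = 2.929 m/day.
Cross-sectional area A = 957 × 13.5 = 12920 m².
Hydraulic gradient i = 0.00447.
Darcy's law: Q = K · A · i = 2.929 × 12920 × 0.004470 = 169.1 m³/day.

169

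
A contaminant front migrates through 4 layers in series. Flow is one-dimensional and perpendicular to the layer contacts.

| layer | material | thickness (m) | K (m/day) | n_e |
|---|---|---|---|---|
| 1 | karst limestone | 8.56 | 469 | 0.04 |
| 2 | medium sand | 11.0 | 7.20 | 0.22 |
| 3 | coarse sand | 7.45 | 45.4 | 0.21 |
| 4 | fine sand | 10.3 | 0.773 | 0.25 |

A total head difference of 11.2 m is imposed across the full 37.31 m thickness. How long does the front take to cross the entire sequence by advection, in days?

9.27

With flow normal to the layers, continuity requires the same specific discharge q through every layer.
Σ(b_i/K_i) = 8.56/469 + 11.0/7.20 + 7.45/45.4 + 10.3/0.773 = 15.03 d.
q = Δh / Σ(b_i/K_i) = 11.2 / 15.03 = 0.7449 m/day.
In each layer the seepage velocity is v_i = q/n_i, so the layer transit time is t_i = b_i·n_i / q:
  layer 1 (karst limestone): t_1 = 8.56 × 0.04 / 0.7449 = 0.4596 d
  layer 2 (medium sand): t_2 = 11.0 × 0.22 / 0.7449 = 3.249 d
  layer 3 (coarse sand): t_3 = 7.45 × 0.21 / 0.7449 = 2.100 d
  layer 4 (fine sand): t_4 = 10.3 × 0.25 / 0.7449 = 3.457 d
Total t = Σ t_i = 9.265 days.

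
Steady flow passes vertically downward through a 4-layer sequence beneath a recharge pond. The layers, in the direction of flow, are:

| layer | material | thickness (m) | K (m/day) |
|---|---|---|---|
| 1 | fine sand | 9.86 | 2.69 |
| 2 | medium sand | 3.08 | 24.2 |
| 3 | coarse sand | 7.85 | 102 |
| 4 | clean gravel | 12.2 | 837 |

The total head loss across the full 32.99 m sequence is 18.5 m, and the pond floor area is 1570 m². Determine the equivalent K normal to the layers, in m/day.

Flow is perpendicular to layering, so the layers act in series and the equivalent K is the thickness-weighted harmonic mean.
Total thickness L = 9.86 + 3.08 + 7.85 + 12.2 = 32.99 m.
Σ(b_i/K_i) = 9.86/2.69 + 3.08/24.2 + 7.85/102 + 12.2/837 = 3.884 d.
K_eq = L / Σ(b_i/K_i) = 32.99 / 3.884 = 8.493 m/day.

8.49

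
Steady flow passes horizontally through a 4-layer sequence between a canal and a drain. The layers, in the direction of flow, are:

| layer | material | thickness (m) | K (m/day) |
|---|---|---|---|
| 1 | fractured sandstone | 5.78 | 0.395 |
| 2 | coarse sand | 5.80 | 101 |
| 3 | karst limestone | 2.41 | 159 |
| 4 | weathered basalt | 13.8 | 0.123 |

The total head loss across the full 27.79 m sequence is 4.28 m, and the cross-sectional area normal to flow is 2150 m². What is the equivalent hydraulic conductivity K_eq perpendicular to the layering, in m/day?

Flow is perpendicular to layering, so the layers act in series and the equivalent K is the thickness-weighted harmonic mean.
Total thickness L = 5.78 + 5.80 + 2.41 + 13.8 = 27.79 m.
Σ(b_i/K_i) = 5.78/0.395 + 5.80/101 + 2.41/159 + 13.8/0.123 = 126.9 d.
K_eq = L / Σ(b_i/K_i) = 27.79 / 126.9 = 0.2190 m/day.

0.219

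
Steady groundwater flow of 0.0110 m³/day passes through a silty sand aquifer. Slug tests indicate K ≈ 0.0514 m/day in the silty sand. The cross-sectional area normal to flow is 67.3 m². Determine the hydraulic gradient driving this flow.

From Q = K·A·i, i = Q / (K·A) = 0.0110 / (0.05140 × 67.30) = 0.003180.

0.00318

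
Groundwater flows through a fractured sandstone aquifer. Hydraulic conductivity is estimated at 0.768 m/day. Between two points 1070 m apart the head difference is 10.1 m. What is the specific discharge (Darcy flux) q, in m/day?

Hydraulic gradient i = Δh / L = 10.1 / 1070 = 0.009439.
Specific discharge q = K · i = 0.7680 × 0.009439 = 0.007249 m/day.

0.00725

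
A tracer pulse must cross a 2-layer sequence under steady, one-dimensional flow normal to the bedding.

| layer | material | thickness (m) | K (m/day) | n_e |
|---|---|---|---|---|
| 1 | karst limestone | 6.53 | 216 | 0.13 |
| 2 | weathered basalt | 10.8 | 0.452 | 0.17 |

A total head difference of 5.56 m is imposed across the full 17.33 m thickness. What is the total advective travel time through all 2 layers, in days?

With flow normal to the layers, continuity requires the same specific discharge q through every layer.
Σ(b_i/K_i) = 6.53/216 + 10.8/0.452 = 23.92 d.
q = Δh / Σ(b_i/K_i) = 5.56 / 23.92 = 0.2324 m/day.
In each layer the seepage velocity is v_i = q/n_i, so the layer transit time is t_i = b_i·n_i / q:
  layer 1 (karst limestone): t_1 = 6.53 × 0.13 / 0.2324 = 3.653 d
  layer 2 (weathered basalt): t_2 = 10.8 × 0.17 / 0.2324 = 7.900 d
Total t = Σ t_i = 11.55 days.

11.6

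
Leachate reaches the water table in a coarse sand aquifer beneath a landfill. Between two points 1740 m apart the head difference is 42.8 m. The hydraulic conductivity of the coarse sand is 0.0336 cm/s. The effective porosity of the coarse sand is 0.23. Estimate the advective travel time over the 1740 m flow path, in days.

Convert K: 0.0336 cm/s × 864 = 29.03 m/day.
Hydraulic gradient i = Δh / L = 42.8 / 1740 = 0.02460.
Darcy flux q = K · i = 29.03 × 0.02460 = 0.7141 m/day.
Seepage velocity v = q / n_e = 0.7141 / 0.23 = 3.105 m/day.
Travel time t = L / v = 1740 / 3.105 = 560.4 days.

560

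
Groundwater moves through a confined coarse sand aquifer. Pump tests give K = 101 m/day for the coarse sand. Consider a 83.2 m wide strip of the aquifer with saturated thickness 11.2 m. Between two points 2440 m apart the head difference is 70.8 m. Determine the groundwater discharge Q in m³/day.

Cross-sectional area A = 83.2 × 11.2 = 931.8 m².
Hydraulic gradient i = Δh / L = 70.8 / 2440 = 0.02902.
Darcy's law: Q = K · A · i = 101.0 × 931.8 × 0.02902 = 2731 m³/day.

2730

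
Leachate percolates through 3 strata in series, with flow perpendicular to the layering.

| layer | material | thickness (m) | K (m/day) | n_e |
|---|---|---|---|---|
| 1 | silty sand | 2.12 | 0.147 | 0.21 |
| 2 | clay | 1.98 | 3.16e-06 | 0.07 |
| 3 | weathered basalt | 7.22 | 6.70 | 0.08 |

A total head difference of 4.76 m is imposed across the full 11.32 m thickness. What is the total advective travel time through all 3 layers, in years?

419

With flow normal to the layers, continuity requires the same specific discharge q through every layer.
Σ(b_i/K_i) = 2.12/0.147 + 1.98/3.16e-06 + 7.22/6.70 = 6.266e+05 d.
q = Δh / Σ(b_i/K_i) = 4.76 / 6.266e+05 = 7.597e-06 m/day.
In each layer the seepage velocity is v_i = q/n_i, so the layer transit time is t_i = b_i·n_i / q:
  layer 1 (silty sand): t_1 = 2.12 × 0.21 / 7.597e-06 = 58605 d
  layer 2 (clay): t_2 = 1.98 × 0.07 / 7.597e-06 = 18245 d
  layer 3 (weathered basalt): t_3 = 7.22 × 0.08 / 7.597e-06 = 76034 d
Total t = Σ t_i = 1.529e+05 days = 418.6 years.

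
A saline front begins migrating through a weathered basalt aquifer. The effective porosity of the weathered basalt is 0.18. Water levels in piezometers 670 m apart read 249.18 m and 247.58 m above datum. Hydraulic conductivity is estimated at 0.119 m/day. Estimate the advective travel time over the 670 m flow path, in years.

Hydraulic gradient i = (249.18 − 247.58) / 670 = 1.6 / 670 = 0.002388.
Darcy flux q = K · i = 0.1190 × 0.002388 = 0.0002842 m/day.
Seepage velocity v = q / n_e = 0.0002842 / 0.18 = 0.001579 m/day.
Travel time t = L / v = 670 / 0.001579 = 4.244e+05 days = 1162 years.

1160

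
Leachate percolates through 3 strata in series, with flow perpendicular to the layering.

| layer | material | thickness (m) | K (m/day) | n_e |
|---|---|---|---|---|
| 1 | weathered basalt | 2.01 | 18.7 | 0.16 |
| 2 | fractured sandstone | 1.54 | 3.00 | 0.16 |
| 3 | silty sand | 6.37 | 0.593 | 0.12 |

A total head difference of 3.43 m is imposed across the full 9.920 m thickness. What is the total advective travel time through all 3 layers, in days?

4.41

With flow normal to the layers, continuity requires the same specific discharge q through every layer.
Σ(b_i/K_i) = 2.01/18.7 + 1.54/3.00 + 6.37/0.593 = 11.36 d.
q = Δh / Σ(b_i/K_i) = 3.43 / 11.36 = 0.3019 m/day.
In each layer the seepage velocity is v_i = q/n_i, so the layer transit time is t_i = b_i·n_i / q:
  layer 1 (weathered basalt): t_1 = 2.01 × 0.16 / 0.3019 = 1.065 d
  layer 2 (fractured sandstone): t_2 = 1.54 × 0.16 / 0.3019 = 0.8163 d
  layer 3 (silty sand): t_3 = 6.37 × 0.12 / 0.3019 = 2.532 d
Total t = Σ t_i = 4.414 days.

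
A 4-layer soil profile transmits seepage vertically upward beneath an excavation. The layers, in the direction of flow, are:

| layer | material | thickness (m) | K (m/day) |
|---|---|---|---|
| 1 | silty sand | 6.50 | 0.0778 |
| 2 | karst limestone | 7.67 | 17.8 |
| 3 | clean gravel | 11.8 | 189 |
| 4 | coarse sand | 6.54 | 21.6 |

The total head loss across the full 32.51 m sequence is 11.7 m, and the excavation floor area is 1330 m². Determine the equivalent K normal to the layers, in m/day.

Flow is perpendicular to layering, so the layers act in series and the equivalent K is the thickness-weighted harmonic mean.
Total thickness L = 6.50 + 7.67 + 11.8 + 6.54 = 32.51 m.
Σ(b_i/K_i) = 6.50/0.0778 + 7.67/17.8 + 11.8/189 + 6.54/21.6 = 84.34 d.
K_eq = L / Σ(b_i/K_i) = 32.51 / 84.34 = 0.3854 m/day.

0.385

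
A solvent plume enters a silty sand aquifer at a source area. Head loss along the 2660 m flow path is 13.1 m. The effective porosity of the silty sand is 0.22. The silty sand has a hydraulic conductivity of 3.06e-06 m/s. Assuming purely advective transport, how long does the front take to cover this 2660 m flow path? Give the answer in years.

Convert K: 3.06e-06 m/s × 86400 = 0.2644 m/day.
Hydraulic gradient i = Δh / L = 13.1 / 2660 = 0.004925.
Darcy flux q = K · i = 0.2644 × 0.004925 = 0.001302 m/day.
Seepage velocity v = q / n_e = 0.001302 / 0.22 = 0.005918 m/day.
Travel time t = L / v = 2660 / 0.005918 = 4.494e+05 days = 1231 years.

1230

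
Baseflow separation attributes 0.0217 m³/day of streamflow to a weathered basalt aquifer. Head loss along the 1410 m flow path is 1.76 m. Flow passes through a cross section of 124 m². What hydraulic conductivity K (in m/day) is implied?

0.140

Hydraulic gradient i = Δh / L = 1.76 / 1410 = 0.001248.
From Q = K·A·i, K = Q / (A·i) = 0.0217 / (124.0 × 0.001248) = 0.1402 m/day.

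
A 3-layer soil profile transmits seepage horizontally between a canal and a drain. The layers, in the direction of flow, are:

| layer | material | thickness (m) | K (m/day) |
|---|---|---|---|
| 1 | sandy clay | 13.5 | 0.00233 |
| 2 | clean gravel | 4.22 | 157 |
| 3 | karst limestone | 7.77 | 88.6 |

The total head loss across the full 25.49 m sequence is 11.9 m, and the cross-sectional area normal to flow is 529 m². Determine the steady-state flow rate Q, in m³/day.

Flow is perpendicular to layering, so the layers act in series and the equivalent K is the thickness-weighted harmonic mean.
Total thickness L = 13.5 + 4.22 + 7.77 = 25.49 m.
Σ(b_i/K_i) = 13.5/0.00233 + 4.22/157 + 7.77/88.6 = 5794 d.
K_eq = L / Σ(b_i/K_i) = 25.49 / 5794 = 0.004399 m/day.
Q = K_eq · A · (Δh/L) = 0.004399 × 529 × (11.9/25.49) = 1.086 m³/day.

1.09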